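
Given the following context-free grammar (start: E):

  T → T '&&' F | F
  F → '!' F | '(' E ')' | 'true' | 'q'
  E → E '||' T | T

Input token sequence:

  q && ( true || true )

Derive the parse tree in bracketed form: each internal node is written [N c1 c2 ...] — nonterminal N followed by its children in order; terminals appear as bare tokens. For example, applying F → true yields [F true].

[E [T [T [F q]] && [F ( [E [E [T [F true]]] || [T [F true]]] )]]]

E
T
T && F
F && F
q && F
q && ( E )
q && ( E || T )
q && ( T || T )
q && ( F || T )
q && ( true || T )
q && ( true || F )
q && ( true || true )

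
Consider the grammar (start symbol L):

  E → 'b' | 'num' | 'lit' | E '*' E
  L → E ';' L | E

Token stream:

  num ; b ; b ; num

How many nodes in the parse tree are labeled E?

[L [E num] ; [L [E b] ; [L [E b] ; [L [E num]]]]]

4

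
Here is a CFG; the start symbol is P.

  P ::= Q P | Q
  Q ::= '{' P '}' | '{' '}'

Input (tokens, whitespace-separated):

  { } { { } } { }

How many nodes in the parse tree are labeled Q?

[P [Q { }] [P [Q { [P [Q { }]] }] [P [Q { }]]]]

4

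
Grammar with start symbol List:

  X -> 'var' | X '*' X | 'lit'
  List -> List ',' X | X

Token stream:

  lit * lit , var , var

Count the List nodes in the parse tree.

3

[List [List [List [X [X lit] * [X lit]]] , [X var]] , [X var]]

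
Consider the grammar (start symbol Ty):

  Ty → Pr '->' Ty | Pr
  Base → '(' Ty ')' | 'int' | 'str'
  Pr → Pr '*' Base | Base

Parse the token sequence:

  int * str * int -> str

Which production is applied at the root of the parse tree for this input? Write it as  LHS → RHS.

Ty → Pr '->' Ty

[Ty [Pr [Pr [Pr [Base int]] * [Base str]] * [Base int]] -> [Ty [Pr [Base str]]]]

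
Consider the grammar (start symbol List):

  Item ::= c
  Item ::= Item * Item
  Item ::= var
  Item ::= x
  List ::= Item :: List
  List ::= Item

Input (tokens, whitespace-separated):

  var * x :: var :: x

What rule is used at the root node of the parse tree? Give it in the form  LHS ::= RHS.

List ::= Item :: List

[List [Item [Item var] * [Item x]] :: [List [Item var] :: [List [Item x]]]]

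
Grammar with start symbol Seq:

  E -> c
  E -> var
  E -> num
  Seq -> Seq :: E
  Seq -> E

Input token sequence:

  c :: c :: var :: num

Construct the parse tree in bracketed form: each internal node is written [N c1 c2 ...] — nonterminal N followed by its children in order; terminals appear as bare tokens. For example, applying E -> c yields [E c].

[Seq [Seq [Seq [Seq [E c]] :: [E c]] :: [E var]] :: [E num]]

Seq
Seq :: E
Seq :: E :: E
Seq :: E :: E :: E
E :: E :: E :: E
c :: E :: E :: E
c :: c :: E :: E
c :: c :: var :: E
c :: c :: var :: num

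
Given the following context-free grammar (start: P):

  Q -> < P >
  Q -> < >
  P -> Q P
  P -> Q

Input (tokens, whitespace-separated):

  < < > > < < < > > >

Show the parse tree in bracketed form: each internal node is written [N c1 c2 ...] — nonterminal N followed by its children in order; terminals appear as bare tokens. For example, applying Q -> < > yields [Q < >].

[P [Q < [P [Q < >]] >] [P [Q < [P [Q < [P [Q < >]] >]] >]]]

P
Q P
< P > P
< Q > P
< < > > P
< < > > Q
< < > > < P >
< < > > < Q >
< < > > < < P > >
< < > > < < Q > >
< < > > < < < > > >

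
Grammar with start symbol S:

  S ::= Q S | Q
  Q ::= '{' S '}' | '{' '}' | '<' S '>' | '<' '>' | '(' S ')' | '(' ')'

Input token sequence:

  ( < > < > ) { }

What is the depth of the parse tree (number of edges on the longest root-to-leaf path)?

[S [Q ( [S [Q < >] [S [Q < >]]] )] [S [Q { }]]]

5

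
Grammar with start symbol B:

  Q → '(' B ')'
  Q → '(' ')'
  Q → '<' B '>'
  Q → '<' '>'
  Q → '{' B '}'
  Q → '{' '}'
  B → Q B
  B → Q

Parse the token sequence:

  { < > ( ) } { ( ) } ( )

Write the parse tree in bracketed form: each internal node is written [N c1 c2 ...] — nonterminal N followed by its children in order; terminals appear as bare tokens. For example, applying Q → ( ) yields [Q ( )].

[B [Q { [B [Q < >] [B [Q ( )]]] }] [B [Q { [B [Q ( )]] }] [B [Q ( )]]]]

B
Q B
{ B } B
{ Q B } B
{ < > B } B
{ < > Q } B
{ < > ( ) } B
{ < > ( ) } Q B
{ < > ( ) } { B } B
{ < > ( ) } { Q } B
{ < > ( ) } { ( ) } B
{ < > ( ) } { ( ) } Q
{ < > ( ) } { ( ) } ( )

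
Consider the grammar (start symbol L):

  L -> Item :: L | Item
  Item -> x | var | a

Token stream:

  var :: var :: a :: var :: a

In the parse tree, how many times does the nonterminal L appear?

5

[L [Item var] :: [L [Item var] :: [L [Item a] :: [L [Item var] :: [L [Item a]]]]]]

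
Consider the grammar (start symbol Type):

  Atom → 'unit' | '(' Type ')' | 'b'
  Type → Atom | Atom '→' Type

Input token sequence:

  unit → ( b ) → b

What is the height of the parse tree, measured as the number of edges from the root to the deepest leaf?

5

[Type [Atom unit] → [Type [Atom ( [Type [Atom b]] )] → [Type [Atom b]]]]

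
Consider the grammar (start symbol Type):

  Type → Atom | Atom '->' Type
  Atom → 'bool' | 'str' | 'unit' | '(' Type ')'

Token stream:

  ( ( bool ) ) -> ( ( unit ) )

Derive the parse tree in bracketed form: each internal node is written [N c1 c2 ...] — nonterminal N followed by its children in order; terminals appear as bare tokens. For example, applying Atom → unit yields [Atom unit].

[Type [Atom ( [Type [Atom ( [Type [Atom bool]] )]] )] -> [Type [Atom ( [Type [Atom ( [Type [Atom unit]] )]] )]]]

Type
Atom -> Type
( Type ) -> Type
( Atom ) -> Type
( ( Type ) ) -> Type
( ( Atom ) ) -> Type
( ( bool ) ) -> Type
( ( bool ) ) -> Atom
( ( bool ) ) -> ( Type )
( ( bool ) ) -> ( Atom )
( ( bool ) ) -> ( ( Type ) )
( ( bool ) ) -> ( ( Atom ) )
( ( bool ) ) -> ( ( unit ) )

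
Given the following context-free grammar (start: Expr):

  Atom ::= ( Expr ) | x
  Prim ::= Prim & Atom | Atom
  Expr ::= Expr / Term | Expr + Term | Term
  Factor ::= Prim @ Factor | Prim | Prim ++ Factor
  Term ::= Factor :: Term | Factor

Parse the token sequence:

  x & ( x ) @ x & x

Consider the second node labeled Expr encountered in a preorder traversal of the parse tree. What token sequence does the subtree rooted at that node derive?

x

[Expr [Term [Factor [Prim [Prim [Atom x]] & [Atom ( [Expr [Term [Factor [Prim [Atom x]]]]] )]] @ [Factor [Prim [Prim [Atom x]] & [Atom x]]]]]]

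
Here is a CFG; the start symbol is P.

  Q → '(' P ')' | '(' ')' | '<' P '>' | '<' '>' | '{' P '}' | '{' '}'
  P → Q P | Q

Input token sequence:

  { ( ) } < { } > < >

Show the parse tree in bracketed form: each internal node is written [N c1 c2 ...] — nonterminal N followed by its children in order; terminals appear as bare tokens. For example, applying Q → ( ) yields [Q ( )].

P
Q P
{ P } P
{ Q } P
{ ( ) } P
{ ( ) } Q P
{ ( ) } < P > P
{ ( ) } < Q > P
{ ( ) } < { } > P
{ ( ) } < { } > Q
{ ( ) } < { } > < >

[P [Q { [P [Q ( )]] }] [P [Q < [P [Q { }]] >] [P [Q < >]]]]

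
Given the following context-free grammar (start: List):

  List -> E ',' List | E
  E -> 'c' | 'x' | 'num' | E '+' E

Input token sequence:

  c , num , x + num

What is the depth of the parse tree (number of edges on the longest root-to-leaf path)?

5

[List [E c] , [List [E num] , [List [E [E x] + [E num]]]]]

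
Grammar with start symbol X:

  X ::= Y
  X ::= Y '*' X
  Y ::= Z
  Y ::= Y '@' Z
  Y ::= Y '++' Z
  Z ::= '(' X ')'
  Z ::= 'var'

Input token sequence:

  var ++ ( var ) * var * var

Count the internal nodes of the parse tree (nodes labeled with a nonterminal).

[X [Y [Y [Z var]] ++ [Z ( [X [Y [Z var]]] )]] * [X [Y [Z var]] * [X [Y [Z var]]]]]

14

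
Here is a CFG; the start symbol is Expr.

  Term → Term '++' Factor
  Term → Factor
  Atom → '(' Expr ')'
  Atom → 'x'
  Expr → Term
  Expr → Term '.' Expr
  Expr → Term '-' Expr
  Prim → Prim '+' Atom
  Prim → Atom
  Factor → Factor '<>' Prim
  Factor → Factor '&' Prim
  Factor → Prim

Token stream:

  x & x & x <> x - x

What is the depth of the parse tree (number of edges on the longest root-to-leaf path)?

[Expr [Term [Factor [Factor [Factor [Factor [Prim [Atom x]]] & [Prim [Atom x]]] & [Prim [Atom x]]] <> [Prim [Atom x]]]] - [Expr [Term [Factor [Prim [Atom x]]]]]]

8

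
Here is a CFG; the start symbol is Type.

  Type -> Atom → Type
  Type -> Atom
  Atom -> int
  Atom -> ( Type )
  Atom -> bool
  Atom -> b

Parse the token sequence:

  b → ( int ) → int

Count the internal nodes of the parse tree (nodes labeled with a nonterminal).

[Type [Atom b] → [Type [Atom ( [Type [Atom int]] )] → [Type [Atom int]]]]

8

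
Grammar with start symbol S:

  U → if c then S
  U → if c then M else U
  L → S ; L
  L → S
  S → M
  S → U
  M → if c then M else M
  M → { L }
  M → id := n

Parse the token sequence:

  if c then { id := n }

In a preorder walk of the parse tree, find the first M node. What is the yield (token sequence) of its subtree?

{ id := n }

[S [U if c then [S [M { [L [S [M id := n]]] }]]]]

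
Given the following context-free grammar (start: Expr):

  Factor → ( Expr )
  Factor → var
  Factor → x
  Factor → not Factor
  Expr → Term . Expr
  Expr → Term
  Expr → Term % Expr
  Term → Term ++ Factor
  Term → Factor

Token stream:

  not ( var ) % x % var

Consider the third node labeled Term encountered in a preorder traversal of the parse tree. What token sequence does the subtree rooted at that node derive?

x

[Expr [Term [Factor not [Factor ( [Expr [Term [Factor var]]] )]]] % [Expr [Term [Factor x]] % [Expr [Term [Factor var]]]]]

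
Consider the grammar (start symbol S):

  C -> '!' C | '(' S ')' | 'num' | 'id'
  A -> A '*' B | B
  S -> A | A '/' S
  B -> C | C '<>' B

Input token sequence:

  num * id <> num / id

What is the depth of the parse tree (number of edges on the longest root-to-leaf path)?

5

[S [A [A [B [C num]]] * [B [C id] <> [B [C num]]]] / [S [A [B [C id]]]]]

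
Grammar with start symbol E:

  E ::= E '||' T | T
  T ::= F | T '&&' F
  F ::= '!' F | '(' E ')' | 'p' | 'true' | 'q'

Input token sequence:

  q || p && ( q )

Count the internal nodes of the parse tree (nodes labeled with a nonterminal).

11

[E [E [T [F q]]] || [T [T [F p]] && [F ( [E [T [F q]]] )]]]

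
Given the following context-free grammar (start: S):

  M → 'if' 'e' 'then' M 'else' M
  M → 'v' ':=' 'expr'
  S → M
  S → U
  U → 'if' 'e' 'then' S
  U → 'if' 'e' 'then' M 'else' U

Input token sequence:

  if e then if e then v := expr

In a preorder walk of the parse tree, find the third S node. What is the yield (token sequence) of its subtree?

[S [U if e then [S [U if e then [S [M v := expr]]]]]]

v := expr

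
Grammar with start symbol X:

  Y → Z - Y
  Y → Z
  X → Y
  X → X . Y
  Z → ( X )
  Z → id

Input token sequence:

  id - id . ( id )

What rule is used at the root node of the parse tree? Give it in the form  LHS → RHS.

[X [X [Y [Z id] - [Y [Z id]]]] . [Y [Z ( [X [Y [Z id]]] )]]]

X → X . Y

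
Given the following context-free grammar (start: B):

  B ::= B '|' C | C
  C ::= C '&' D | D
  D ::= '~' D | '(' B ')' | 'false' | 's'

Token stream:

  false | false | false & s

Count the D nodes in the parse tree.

[B [B [B [C [D false]]] | [C [D false]]] | [C [C [D false]] & [D s]]]

4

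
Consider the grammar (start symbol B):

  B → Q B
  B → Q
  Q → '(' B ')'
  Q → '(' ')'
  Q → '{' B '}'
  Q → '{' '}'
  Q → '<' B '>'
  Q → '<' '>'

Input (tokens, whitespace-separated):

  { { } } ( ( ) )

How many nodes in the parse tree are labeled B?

4

[B [Q { [B [Q { }]] }] [B [Q ( [B [Q ( )]] )]]]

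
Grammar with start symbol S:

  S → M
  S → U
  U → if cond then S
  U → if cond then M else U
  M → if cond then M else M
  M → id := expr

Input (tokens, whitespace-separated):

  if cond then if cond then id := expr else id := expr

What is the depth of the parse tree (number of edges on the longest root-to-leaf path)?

[S [U if cond then [S [M if cond then [M id := expr] else [M id := expr]]]]]

5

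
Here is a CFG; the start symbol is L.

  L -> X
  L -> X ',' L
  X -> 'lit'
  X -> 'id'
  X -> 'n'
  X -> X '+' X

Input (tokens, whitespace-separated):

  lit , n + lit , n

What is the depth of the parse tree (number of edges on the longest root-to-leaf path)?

[L [X lit] , [L [X [X n] + [X lit]] , [L [X n]]]]

4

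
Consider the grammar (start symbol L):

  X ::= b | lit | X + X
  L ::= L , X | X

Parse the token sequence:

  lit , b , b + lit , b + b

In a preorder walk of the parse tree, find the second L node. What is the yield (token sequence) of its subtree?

[L [L [L [L [X lit]] , [X b]] , [X [X b] + [X lit]]] , [X [X b] + [X b]]]

lit , b , b + lit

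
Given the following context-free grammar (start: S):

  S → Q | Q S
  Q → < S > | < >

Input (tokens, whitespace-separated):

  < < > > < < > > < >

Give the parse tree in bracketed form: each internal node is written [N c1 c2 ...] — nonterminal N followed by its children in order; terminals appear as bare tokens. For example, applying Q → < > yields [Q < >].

S
Q S
< S > S
< Q > S
< < > > S
< < > > Q S
< < > > < S > S
< < > > < Q > S
< < > > < < > > S
< < > > < < > > Q
< < > > < < > > < >

[S [Q < [S [Q < >]] >] [S [Q < [S [Q < >]] >] [S [Q < >]]]]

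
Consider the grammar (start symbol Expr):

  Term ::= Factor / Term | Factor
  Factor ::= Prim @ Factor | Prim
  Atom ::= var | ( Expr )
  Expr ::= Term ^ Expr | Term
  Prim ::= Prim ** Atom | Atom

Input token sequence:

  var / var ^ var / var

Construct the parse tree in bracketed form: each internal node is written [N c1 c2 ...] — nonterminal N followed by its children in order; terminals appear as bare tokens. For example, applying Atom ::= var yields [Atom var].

[Expr [Term [Factor [Prim [Atom var]]] / [Term [Factor [Prim [Atom var]]]]] ^ [Expr [Term [Factor [Prim [Atom var]]] / [Term [Factor [Prim [Atom var]]]]]]]

Expr
Term ^ Expr
Factor / Term ^ Expr
Prim / Term ^ Expr
Atom / Term ^ Expr
var / Term ^ Expr
var / Factor ^ Expr
var / Prim ^ Expr
var / Atom ^ Expr
var / var ^ Expr
var / var ^ Term
var / var ^ Factor / Term
var / var ^ Prim / Term
var / var ^ Atom / Term
var / var ^ var / Term
var / var ^ var / Factor
var / var ^ var / Prim
var / var ^ var / Atom
var / var ^ var / var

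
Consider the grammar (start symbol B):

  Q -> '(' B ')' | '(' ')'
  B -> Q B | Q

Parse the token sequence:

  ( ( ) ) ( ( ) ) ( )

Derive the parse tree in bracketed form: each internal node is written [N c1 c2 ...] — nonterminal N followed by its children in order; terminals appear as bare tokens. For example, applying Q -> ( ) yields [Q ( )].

[B [Q ( [B [Q ( )]] )] [B [Q ( [B [Q ( )]] )] [B [Q ( )]]]]

B
Q B
( B ) B
( Q ) B
( ( ) ) B
( ( ) ) Q B
( ( ) ) ( B ) B
( ( ) ) ( Q ) B
( ( ) ) ( ( ) ) B
( ( ) ) ( ( ) ) Q
( ( ) ) ( ( ) ) ( )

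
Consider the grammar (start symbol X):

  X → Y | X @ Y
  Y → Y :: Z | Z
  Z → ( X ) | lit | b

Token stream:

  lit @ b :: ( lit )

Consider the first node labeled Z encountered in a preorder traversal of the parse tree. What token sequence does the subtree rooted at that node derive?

lit

[X [X [Y [Z lit]]] @ [Y [Y [Z b]] :: [Z ( [X [Y [Z lit]]] )]]]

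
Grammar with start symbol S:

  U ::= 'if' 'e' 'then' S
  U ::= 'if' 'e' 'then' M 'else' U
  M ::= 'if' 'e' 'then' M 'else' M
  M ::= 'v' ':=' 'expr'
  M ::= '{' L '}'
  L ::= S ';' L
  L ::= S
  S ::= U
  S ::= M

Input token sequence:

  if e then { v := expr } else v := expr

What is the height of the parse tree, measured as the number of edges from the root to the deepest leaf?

[S [M if e then [M { [L [S [M v := expr]]] }] else [M v := expr]]]

6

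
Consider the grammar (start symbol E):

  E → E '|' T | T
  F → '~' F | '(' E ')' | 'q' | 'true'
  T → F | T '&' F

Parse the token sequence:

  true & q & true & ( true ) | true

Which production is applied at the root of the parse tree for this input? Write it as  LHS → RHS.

E → E '|' T

[E [E [T [T [T [T [F true]] & [F q]] & [F true]] & [F ( [E [T [F true]]] )]]] | [T [F true]]]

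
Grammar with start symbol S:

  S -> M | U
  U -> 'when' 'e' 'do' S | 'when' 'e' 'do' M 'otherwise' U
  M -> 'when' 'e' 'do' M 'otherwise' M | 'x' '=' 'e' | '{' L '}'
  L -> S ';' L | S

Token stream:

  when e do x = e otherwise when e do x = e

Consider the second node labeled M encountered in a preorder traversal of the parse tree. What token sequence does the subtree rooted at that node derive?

x = e

[S [U when e do [M x = e] otherwise [U when e do [S [M x = e]]]]]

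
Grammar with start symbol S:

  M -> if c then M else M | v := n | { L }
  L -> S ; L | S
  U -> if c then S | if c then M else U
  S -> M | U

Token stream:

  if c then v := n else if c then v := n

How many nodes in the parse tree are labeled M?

2

[S [U if c then [M v := n] else [U if c then [S [M v := n]]]]]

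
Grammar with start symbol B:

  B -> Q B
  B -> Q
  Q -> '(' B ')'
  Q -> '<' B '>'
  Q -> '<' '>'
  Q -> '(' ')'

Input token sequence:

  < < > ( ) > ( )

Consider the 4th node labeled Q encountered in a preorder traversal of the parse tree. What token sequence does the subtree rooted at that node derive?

[B [Q < [B [Q < >] [B [Q ( )]]] >] [B [Q ( )]]]

( )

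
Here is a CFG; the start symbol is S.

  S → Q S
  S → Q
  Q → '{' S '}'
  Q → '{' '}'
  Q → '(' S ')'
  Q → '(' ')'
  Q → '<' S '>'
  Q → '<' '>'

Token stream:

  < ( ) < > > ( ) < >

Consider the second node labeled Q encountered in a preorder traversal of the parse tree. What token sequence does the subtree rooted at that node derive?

[S [Q < [S [Q ( )] [S [Q < >]]] >] [S [Q ( )] [S [Q < >]]]]

( )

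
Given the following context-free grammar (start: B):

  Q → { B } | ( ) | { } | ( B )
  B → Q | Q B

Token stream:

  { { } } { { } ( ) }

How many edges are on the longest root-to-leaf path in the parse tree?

6

[B [Q { [B [Q { }]] }] [B [Q { [B [Q { }] [B [Q ( )]]] }]]]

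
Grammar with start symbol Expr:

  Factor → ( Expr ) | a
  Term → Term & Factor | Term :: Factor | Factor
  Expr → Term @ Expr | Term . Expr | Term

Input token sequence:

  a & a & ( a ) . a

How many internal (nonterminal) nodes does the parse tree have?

[Expr [Term [Term [Term [Factor a]] & [Factor a]] & [Factor ( [Expr [Term [Factor a]]] )]] . [Expr [Term [Factor a]]]]

13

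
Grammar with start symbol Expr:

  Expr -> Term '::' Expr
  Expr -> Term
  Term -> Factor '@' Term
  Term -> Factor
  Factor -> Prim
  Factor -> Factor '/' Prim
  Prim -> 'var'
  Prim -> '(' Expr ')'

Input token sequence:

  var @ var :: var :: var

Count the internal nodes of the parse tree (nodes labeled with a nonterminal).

[Expr [Term [Factor [Prim var]] @ [Term [Factor [Prim var]]]] :: [Expr [Term [Factor [Prim var]]] :: [Expr [Term [Factor [Prim var]]]]]]

15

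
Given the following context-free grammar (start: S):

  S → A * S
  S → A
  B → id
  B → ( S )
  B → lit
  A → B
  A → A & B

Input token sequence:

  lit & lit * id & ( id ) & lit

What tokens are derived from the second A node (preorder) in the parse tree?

[S [A [A [B lit]] & [B lit]] * [S [A [A [A [B id]] & [B ( [S [A [B id]]] )]] & [B lit]]]]

lit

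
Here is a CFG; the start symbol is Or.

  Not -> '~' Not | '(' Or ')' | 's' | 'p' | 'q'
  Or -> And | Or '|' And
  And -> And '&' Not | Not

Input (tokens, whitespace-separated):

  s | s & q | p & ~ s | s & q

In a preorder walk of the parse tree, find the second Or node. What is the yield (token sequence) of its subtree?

[Or [Or [Or [Or [And [Not s]]] | [And [And [Not s]] & [Not q]]] | [And [And [Not p]] & [Not ~ [Not s]]]] | [And [And [Not s]] & [Not q]]]

s | s & q | p & ~ s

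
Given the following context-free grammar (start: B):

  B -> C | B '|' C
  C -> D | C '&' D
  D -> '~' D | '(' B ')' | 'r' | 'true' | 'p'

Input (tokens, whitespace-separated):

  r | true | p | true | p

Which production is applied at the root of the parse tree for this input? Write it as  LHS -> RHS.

B -> B '|' C

[B [B [B [B [B [C [D r]]] | [C [D true]]] | [C [D p]]] | [C [D true]]] | [C [D p]]]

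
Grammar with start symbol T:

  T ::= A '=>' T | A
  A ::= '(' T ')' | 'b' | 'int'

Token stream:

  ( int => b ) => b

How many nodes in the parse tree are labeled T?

4

[T [A ( [T [A int] => [T [A b]]] )] => [T [A b]]]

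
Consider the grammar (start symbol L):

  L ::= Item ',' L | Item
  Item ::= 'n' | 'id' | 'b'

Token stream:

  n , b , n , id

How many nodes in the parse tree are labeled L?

[L [Item n] , [L [Item b] , [L [Item n] , [L [Item id]]]]]

4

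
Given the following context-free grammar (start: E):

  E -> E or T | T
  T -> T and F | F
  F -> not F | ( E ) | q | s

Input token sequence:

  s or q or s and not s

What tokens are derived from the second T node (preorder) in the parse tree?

q

[E [E [E [T [F s]]] or [T [F q]]] or [T [T [F s]] and [F not [F s]]]]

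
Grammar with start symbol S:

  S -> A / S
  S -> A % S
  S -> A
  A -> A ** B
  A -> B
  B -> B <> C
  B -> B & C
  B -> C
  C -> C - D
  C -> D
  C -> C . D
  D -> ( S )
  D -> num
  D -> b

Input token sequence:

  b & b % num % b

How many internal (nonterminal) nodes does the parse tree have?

18

[S [A [B [B [C [D b]]] & [C [D b]]]] % [S [A [B [C [D num]]]] % [S [A [B [C [D b]]]]]]]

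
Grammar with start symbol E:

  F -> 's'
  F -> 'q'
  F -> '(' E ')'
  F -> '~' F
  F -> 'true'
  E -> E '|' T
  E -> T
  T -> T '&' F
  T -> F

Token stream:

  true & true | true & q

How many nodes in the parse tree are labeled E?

[E [E [T [T [F true]] & [F true]]] | [T [T [F true]] & [F q]]]

2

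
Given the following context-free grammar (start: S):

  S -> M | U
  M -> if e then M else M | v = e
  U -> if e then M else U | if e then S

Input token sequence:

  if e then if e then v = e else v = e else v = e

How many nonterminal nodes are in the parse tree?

[S [M if e then [M if e then [M v = e] else [M v = e]] else [M v = e]]]

6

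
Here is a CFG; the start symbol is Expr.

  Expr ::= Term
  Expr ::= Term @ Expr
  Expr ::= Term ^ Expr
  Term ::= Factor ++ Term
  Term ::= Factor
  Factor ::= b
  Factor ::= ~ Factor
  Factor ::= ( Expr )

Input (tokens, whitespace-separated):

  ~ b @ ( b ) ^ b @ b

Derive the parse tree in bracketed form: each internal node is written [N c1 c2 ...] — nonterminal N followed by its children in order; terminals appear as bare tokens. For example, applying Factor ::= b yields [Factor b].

Expr
Term @ Expr
Factor @ Expr
~ Factor @ Expr
~ b @ Expr
~ b @ Term ^ Expr
~ b @ Factor ^ Expr
~ b @ ( Expr ) ^ Expr
~ b @ ( Term ) ^ Expr
~ b @ ( Factor ) ^ Expr
~ b @ ( b ) ^ Expr
~ b @ ( b ) ^ Term @ Expr
~ b @ ( b ) ^ Factor @ Expr
~ b @ ( b ) ^ b @ Expr
~ b @ ( b ) ^ b @ Term
~ b @ ( b ) ^ b @ Factor
~ b @ ( b ) ^ b @ b

[Expr [Term [Factor ~ [Factor b]]] @ [Expr [Term [Factor ( [Expr [Term [Factor b]]] )]] ^ [Expr [Term [Factor b]] @ [Expr [Term [Factor b]]]]]]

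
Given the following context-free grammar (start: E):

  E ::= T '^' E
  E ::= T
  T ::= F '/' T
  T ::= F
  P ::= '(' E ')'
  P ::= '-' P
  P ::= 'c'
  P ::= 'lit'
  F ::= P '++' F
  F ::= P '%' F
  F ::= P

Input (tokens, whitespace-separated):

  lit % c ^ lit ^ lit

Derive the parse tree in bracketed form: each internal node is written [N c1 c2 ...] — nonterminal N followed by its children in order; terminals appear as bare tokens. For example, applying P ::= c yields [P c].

[E [T [F [P lit] % [F [P c]]]] ^ [E [T [F [P lit]]] ^ [E [T [F [P lit]]]]]]

E
T ^ E
F ^ E
P % F ^ E
lit % F ^ E
lit % P ^ E
lit % c ^ E
lit % c ^ T ^ E
lit % c ^ F ^ E
lit % c ^ P ^ E
lit % c ^ lit ^ E
lit % c ^ lit ^ T
lit % c ^ lit ^ F
lit % c ^ lit ^ P
lit % c ^ lit ^ lit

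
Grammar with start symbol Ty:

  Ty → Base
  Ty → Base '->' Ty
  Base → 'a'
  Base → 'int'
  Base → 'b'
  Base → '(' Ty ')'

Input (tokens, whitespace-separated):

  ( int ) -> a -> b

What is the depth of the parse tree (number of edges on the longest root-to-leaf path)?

4

[Ty [Base ( [Ty [Base int]] )] -> [Ty [Base a] -> [Ty [Base b]]]]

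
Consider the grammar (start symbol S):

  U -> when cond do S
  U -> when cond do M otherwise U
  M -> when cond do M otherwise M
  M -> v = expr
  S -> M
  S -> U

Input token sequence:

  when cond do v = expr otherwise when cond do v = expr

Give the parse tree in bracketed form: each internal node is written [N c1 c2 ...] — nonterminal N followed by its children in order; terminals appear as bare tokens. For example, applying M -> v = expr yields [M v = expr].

S
U
when cond do M otherwise U
when cond do v = expr otherwise U
when cond do v = expr otherwise when cond do S
when cond do v = expr otherwise when cond do M
when cond do v = expr otherwise when cond do v = expr

[S [U when cond do [M v = expr] otherwise [U when cond do [S [M v = expr]]]]]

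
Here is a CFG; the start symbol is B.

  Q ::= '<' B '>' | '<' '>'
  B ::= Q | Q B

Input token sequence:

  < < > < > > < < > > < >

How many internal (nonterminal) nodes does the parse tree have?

12

[B [Q < [B [Q < >] [B [Q < >]]] >] [B [Q < [B [Q < >]] >] [B [Q < >]]]]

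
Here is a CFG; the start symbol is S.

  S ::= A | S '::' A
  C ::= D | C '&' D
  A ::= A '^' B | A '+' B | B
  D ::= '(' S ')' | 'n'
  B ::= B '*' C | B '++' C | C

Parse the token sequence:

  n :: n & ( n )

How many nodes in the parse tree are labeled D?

[S [S [A [B [C [D n]]]]] :: [A [B [C [C [D n]] & [D ( [S [A [B [C [D n]]]]] )]]]]]

4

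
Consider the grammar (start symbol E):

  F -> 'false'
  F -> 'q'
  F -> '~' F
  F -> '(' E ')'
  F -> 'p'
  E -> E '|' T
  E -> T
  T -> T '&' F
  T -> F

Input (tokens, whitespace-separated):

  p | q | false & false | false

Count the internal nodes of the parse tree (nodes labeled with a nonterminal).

[E [E [E [E [T [F p]]] | [T [F q]]] | [T [T [F false]] & [F false]]] | [T [F false]]]

14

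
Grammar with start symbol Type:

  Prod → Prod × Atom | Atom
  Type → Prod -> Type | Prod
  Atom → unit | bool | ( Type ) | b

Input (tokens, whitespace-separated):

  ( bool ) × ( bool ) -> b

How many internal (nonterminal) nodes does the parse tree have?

14

[Type [Prod [Prod [Atom ( [Type [Prod [Atom bool]]] )]] × [Atom ( [Type [Prod [Atom bool]]] )]] -> [Type [Prod [Atom b]]]]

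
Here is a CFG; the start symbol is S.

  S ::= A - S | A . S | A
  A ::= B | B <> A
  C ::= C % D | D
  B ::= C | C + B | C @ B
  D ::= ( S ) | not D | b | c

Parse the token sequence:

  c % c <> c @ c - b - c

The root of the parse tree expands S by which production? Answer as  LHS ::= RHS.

S ::= A - S

[S [A [B [C [C [D c]] % [D c]]] <> [A [B [C [D c]] @ [B [C [D c]]]]]] - [S [A [B [C [D b]]]] - [S [A [B [C [D c]]]]]]]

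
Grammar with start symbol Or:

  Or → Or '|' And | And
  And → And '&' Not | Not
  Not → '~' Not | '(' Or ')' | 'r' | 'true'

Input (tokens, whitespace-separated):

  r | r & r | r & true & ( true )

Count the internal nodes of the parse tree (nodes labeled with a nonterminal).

[Or [Or [Or [And [Not r]]] | [And [And [Not r]] & [Not r]]] | [And [And [And [Not r]] & [Not true]] & [Not ( [Or [And [Not true]]] )]]]

18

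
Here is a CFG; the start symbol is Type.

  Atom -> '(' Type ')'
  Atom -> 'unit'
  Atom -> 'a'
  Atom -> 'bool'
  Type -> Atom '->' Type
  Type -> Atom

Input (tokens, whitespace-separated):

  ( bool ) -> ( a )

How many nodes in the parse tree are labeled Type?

[Type [Atom ( [Type [Atom bool]] )] -> [Type [Atom ( [Type [Atom a]] )]]]

4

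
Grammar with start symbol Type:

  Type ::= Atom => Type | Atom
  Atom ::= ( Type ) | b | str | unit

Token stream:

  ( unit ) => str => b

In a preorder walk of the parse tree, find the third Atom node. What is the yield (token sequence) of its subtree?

[Type [Atom ( [Type [Atom unit]] )] => [Type [Atom str] => [Type [Atom b]]]]

str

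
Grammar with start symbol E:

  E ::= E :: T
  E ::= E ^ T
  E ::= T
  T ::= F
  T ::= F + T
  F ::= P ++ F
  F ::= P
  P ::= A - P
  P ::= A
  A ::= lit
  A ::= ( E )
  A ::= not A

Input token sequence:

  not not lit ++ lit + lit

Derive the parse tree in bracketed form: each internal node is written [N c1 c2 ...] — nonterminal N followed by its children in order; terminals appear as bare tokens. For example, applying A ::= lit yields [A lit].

[E [T [F [P [A not [A not [A lit]]]] ++ [F [P [A lit]]]] + [T [F [P [A lit]]]]]]

E
T
F + T
P ++ F + T
A ++ F + T
not A ++ F + T
not not A ++ F + T
not not lit ++ F + T
not not lit ++ P + T
not not lit ++ A + T
not not lit ++ lit + T
not not lit ++ lit + F
not not lit ++ lit + P
not not lit ++ lit + A
not not lit ++ lit + lit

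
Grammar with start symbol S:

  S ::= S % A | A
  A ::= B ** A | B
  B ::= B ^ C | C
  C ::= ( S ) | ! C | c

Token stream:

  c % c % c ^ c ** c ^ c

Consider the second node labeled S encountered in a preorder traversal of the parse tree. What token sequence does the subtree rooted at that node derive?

c % c

[S [S [S [A [B [C c]]]] % [A [B [C c]]]] % [A [B [B [C c]] ^ [C c]] ** [A [B [B [C c]] ^ [C c]]]]]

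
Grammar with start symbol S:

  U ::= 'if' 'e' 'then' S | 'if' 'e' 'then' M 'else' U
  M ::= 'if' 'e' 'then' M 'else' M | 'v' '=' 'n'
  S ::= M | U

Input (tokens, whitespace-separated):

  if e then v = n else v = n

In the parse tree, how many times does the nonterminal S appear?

[S [M if e then [M v = n] else [M v = n]]]

1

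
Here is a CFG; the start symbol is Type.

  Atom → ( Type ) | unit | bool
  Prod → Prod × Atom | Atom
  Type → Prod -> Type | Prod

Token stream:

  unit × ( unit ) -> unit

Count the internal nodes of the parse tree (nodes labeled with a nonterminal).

[Type [Prod [Prod [Atom unit]] × [Atom ( [Type [Prod [Atom unit]]] )]] -> [Type [Prod [Atom unit]]]]

11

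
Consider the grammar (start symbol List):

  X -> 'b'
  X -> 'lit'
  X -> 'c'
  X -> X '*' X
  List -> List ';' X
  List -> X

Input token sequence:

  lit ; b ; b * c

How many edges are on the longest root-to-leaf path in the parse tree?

[List [List [List [X lit]] ; [X b]] ; [X [X b] * [X c]]]

4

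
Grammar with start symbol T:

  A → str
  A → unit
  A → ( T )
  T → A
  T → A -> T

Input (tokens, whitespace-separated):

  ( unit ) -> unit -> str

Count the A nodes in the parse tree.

4

[T [A ( [T [A unit]] )] -> [T [A unit] -> [T [A str]]]]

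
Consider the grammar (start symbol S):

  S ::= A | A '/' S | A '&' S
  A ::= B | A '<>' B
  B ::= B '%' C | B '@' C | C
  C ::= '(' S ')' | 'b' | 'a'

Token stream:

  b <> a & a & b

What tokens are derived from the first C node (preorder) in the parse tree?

[S [A [A [B [C b]]] <> [B [C a]]] & [S [A [B [C a]]] & [S [A [B [C b]]]]]]

b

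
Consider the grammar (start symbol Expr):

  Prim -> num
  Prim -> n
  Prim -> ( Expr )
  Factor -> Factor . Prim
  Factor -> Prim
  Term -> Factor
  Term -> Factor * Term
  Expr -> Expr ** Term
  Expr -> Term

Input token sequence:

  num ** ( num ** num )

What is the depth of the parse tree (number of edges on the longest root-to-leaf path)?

9

[Expr [Expr [Term [Factor [Prim num]]]] ** [Term [Factor [Prim ( [Expr [Expr [Term [Factor [Prim num]]]] ** [Term [Factor [Prim num]]]] )]]]]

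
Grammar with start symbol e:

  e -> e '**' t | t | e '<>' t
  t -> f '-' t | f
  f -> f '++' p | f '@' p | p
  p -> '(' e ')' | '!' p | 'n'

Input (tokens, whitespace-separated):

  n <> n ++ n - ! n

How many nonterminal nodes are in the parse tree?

14

[e [e [t [f [p n]]]] <> [t [f [f [p n]] ++ [p n]] - [t [f [p ! [p n]]]]]]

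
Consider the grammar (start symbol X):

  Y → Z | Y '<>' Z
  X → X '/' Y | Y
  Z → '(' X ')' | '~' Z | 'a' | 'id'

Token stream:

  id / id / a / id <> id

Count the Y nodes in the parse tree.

5

[X [X [X [X [Y [Z id]]] / [Y [Z id]]] / [Y [Z a]]] / [Y [Y [Z id]] <> [Z id]]]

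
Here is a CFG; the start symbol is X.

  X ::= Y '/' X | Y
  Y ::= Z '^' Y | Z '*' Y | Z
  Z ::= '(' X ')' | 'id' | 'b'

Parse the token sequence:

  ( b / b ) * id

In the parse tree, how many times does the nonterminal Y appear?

4

[X [Y [Z ( [X [Y [Z b]] / [X [Y [Z b]]]] )] * [Y [Z id]]]]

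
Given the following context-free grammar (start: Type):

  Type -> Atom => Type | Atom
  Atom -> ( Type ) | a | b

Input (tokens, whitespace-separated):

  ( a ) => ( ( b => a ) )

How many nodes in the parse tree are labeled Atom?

6

[Type [Atom ( [Type [Atom a]] )] => [Type [Atom ( [Type [Atom ( [Type [Atom b] => [Type [Atom a]]] )]] )]]]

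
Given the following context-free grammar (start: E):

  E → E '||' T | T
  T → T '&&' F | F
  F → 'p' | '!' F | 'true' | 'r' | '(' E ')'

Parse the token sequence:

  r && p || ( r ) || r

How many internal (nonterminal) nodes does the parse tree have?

14

[E [E [E [T [T [F r]] && [F p]]] || [T [F ( [E [T [F r]]] )]]] || [T [F r]]]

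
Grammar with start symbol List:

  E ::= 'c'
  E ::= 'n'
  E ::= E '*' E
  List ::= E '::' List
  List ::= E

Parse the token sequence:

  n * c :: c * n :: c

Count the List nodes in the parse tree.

[List [E [E n] * [E c]] :: [List [E [E c] * [E n]] :: [List [E c]]]]

3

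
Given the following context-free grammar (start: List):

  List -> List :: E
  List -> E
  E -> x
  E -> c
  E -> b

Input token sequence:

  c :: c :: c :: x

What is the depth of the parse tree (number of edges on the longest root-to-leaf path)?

5

[List [List [List [List [E c]] :: [E c]] :: [E c]] :: [E x]]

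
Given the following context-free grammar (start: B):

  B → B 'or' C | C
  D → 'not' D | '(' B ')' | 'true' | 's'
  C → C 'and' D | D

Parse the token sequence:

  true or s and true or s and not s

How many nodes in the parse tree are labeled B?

[B [B [B [C [D true]]] or [C [C [D s]] and [D true]]] or [C [C [D s]] and [D not [D s]]]]

3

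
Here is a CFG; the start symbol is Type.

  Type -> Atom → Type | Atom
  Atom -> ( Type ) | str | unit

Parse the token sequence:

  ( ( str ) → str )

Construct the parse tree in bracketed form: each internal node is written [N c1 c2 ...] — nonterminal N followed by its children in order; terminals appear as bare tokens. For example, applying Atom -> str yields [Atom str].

[Type [Atom ( [Type [Atom ( [Type [Atom str]] )] → [Type [Atom str]]] )]]

Type
Atom
( Type )
( Atom → Type )
( ( Type ) → Type )
( ( Atom ) → Type )
( ( str ) → Type )
( ( str ) → Atom )
( ( str ) → str )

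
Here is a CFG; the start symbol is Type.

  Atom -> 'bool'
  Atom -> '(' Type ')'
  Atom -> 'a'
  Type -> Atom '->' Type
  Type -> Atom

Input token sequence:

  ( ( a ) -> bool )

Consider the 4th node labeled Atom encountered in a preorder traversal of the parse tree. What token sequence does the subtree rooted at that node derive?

bool

[Type [Atom ( [Type [Atom ( [Type [Atom a]] )] -> [Type [Atom bool]]] )]]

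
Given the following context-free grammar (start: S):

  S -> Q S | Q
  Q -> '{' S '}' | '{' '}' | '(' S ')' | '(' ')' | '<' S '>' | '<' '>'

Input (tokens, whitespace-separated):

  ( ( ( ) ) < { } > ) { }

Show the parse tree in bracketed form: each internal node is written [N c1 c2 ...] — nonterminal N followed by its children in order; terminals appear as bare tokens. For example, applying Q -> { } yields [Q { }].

S
Q S
( S ) S
( Q S ) S
( ( S ) S ) S
( ( Q ) S ) S
( ( ( ) ) S ) S
( ( ( ) ) Q ) S
( ( ( ) ) < S > ) S
( ( ( ) ) < Q > ) S
( ( ( ) ) < { } > ) S
( ( ( ) ) < { } > ) Q
( ( ( ) ) < { } > ) { }

[S [Q ( [S [Q ( [S [Q ( )]] )] [S [Q < [S [Q { }]] >]]] )] [S [Q { }]]]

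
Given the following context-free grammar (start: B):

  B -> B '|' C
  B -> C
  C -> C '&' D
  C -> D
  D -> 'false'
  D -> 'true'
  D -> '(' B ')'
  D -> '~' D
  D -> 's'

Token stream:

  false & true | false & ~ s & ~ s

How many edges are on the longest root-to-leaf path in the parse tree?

[B [B [C [C [D false]] & [D true]]] | [C [C [C [D false]] & [D ~ [D s]]] & [D ~ [D s]]]]

5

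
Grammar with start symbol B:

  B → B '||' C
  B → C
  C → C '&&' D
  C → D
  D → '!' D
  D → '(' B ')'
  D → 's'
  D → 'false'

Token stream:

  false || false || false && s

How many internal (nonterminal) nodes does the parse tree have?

[B [B [B [C [D false]]] || [C [D false]]] || [C [C [D false]] && [D s]]]

11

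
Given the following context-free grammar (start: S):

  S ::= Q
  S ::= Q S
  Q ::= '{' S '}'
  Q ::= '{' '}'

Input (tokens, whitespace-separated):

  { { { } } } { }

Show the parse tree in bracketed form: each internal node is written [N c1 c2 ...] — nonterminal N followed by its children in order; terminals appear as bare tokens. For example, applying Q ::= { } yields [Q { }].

[S [Q { [S [Q { [S [Q { }]] }]] }] [S [Q { }]]]

S
Q S
{ S } S
{ Q } S
{ { S } } S
{ { Q } } S
{ { { } } } S
{ { { } } } Q
{ { { } } } { }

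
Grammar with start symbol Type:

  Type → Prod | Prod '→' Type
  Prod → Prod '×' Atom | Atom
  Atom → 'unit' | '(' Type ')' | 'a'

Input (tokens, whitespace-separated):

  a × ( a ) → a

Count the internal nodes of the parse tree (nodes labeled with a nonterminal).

11

[Type [Prod [Prod [Atom a]] × [Atom ( [Type [Prod [Atom a]]] )]] → [Type [Prod [Atom a]]]]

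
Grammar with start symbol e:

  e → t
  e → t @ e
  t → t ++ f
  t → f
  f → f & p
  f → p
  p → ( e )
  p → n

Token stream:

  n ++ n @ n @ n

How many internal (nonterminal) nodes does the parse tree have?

[e [t [t [f [p n]]] ++ [f [p n]]] @ [e [t [f [p n]]] @ [e [t [f [p n]]]]]]

15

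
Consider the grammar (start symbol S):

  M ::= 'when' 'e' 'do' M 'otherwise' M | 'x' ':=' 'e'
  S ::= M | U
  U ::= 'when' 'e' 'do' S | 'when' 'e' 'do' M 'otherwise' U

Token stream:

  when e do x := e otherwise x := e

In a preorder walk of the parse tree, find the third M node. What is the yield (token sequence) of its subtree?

x := e

[S [M when e do [M x := e] otherwise [M x := e]]]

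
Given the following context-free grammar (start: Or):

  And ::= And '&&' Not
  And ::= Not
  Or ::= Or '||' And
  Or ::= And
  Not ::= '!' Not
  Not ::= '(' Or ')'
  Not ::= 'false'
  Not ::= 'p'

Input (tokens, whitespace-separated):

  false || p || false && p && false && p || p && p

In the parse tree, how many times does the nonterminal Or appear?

[Or [Or [Or [Or [And [Not false]]] || [And [Not p]]] || [And [And [And [And [Not false]] && [Not p]] && [Not false]] && [Not p]]] || [And [And [Not p]] && [Not p]]]

4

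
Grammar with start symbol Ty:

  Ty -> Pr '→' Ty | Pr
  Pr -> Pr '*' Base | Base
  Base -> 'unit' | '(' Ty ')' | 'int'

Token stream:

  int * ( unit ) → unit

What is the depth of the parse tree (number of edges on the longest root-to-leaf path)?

6

[Ty [Pr [Pr [Base int]] * [Base ( [Ty [Pr [Base unit]]] )]] → [Ty [Pr [Base unit]]]]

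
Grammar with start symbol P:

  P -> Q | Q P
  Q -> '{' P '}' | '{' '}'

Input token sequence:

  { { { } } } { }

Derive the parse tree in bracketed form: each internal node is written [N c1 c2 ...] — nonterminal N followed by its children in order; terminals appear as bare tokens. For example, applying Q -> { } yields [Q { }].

P
Q P
{ P } P
{ Q } P
{ { P } } P
{ { Q } } P
{ { { } } } P
{ { { } } } Q
{ { { } } } { }

[P [Q { [P [Q { [P [Q { }]] }]] }] [P [Q { }]]]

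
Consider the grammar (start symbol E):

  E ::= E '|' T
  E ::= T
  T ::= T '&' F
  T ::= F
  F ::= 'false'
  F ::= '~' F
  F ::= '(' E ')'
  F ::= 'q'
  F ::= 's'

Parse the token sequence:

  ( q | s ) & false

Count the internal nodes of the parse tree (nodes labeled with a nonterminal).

[E [T [T [F ( [E [E [T [F q]]] | [T [F s]]] )]] & [F false]]]

11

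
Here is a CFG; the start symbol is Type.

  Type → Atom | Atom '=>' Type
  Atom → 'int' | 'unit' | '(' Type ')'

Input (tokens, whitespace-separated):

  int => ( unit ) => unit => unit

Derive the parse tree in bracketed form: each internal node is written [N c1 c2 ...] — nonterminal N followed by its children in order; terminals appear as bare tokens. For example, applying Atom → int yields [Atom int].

[Type [Atom int] => [Type [Atom ( [Type [Atom unit]] )] => [Type [Atom unit] => [Type [Atom unit]]]]]

Type
Atom => Type
int => Type
int => Atom => Type
int => ( Type ) => Type
int => ( Atom ) => Type
int => ( unit ) => Type
int => ( unit ) => Atom => Type
int => ( unit ) => unit => Type
int => ( unit ) => unit => Atom
int => ( unit ) => unit => unit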